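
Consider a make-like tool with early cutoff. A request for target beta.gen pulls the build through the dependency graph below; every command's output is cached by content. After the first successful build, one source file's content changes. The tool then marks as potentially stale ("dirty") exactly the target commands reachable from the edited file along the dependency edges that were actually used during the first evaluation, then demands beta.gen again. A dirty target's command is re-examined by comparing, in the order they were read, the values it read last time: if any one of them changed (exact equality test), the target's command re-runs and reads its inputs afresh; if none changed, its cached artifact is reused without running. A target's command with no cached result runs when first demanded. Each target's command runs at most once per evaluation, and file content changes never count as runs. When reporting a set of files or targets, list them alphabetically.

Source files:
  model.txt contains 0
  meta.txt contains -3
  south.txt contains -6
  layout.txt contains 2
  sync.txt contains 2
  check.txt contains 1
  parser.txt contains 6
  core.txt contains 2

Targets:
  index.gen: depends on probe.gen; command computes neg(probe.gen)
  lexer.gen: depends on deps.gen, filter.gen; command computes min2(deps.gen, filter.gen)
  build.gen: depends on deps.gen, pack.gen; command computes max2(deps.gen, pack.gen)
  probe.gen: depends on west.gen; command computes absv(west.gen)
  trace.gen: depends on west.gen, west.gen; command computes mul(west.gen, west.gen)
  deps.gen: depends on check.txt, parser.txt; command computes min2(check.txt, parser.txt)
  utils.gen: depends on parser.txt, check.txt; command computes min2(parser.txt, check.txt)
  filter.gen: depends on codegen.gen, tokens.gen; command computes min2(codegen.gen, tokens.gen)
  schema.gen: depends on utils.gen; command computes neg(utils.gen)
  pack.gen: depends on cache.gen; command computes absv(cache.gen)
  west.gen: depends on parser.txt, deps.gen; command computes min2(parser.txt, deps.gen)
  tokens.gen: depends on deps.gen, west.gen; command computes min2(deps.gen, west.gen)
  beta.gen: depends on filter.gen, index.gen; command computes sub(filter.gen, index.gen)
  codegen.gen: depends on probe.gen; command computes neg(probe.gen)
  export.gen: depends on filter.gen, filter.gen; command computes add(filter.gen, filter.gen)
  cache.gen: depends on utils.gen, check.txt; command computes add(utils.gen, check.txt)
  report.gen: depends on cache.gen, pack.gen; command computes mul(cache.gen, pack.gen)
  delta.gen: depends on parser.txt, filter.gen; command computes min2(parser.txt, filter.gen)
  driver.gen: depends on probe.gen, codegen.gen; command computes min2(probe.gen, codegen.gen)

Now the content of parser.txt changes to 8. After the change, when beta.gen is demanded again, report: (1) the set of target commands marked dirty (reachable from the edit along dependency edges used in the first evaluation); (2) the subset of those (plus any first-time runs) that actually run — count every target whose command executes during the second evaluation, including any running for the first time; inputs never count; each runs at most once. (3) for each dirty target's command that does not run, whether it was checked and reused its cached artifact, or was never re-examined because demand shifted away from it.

First demand of the output computes:
  deps.gen = min2(1, 6) = 1
  west.gen = min2(6, 1) = 1
  probe.gen = absv(1) = 1
  codegen.gen = neg(1) = -1
  index.gen = neg(1) = -1
  tokens.gen = min2(1, 1) = 1
  filter.gen = min2(-1, 1) = -1
  beta.gen = sub(-1, -1) = 0

After the edit, cleaning proceeds:
  deps.gen: a read changed (parser.txt 6->8) — executes, giving 1 — identical to its old value.
  west.gen: a read changed (parser.txt 6->8) — executes, giving 1 — identical to its old value.
  probe.gen: dirty, but its reads are unchanged (west.gen unchanged); cached 1 stands.
  codegen.gen: dirty, but its reads are unchanged (probe.gen unchanged); cached -1 stands.
  index.gen: dirty, but its reads are unchanged (probe.gen unchanged); cached -1 stands.
  tokens.gen: dirty, but its reads are unchanged (deps.gen unchanged, west.gen unchanged); cached 1 stands.
  filter.gen: dirty, but its reads are unchanged (codegen.gen unchanged, tokens.gen unchanged); cached -1 stands.
  beta.gen: dirty, but its reads are unchanged (filter.gen unchanged, index.gen unchanged); cached 0 stands.

Note where the cutoff bites: probe.gen is checked, finds nothing changed, and keeps its cache.

The edit dirties: beta.gen, codegen.gen, deps.gen, filter.gen, index.gen, probe.gen, tokens.gen, west.gen.
2 target commands run: deps.gen, west.gen.
Cache hits after checking: beta.gen, codegen.gen, filter.gen, index.gen, probe.gen, tokens.gen.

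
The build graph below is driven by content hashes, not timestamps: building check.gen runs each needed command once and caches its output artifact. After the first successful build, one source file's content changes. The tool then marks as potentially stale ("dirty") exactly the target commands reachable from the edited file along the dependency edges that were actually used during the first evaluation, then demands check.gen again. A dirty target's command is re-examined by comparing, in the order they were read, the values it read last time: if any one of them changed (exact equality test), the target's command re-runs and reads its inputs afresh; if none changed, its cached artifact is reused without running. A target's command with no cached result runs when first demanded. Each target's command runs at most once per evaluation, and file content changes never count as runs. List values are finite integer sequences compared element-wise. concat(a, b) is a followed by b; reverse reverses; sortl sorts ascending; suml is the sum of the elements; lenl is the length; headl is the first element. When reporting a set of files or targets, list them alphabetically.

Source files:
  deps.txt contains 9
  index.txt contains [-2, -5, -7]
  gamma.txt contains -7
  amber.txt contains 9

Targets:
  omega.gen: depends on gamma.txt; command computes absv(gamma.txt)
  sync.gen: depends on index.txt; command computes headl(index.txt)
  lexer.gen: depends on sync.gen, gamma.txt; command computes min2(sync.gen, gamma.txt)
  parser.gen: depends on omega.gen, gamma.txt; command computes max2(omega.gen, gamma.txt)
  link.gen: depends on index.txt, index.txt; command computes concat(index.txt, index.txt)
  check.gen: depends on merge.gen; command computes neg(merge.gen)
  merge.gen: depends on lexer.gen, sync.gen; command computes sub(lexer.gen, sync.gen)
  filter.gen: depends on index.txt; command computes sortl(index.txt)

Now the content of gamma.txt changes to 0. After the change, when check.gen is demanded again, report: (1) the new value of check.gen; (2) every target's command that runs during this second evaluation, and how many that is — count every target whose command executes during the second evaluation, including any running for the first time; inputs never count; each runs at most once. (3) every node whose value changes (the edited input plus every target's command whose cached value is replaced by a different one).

check.gen now evaluates to 0.
Run set: check.gen, lexer.gen, merge.gen (3 run).
Changed values: check.gen, gamma.txt, lexer.gen, merge.gen.

Initial pass — values computed on the first demand:
  sync.gen = headl([-2, -5, -7]) = -2
  lexer.gen = min2(-2, -7) = -7
  merge.gen = sub(-7, -2) = -5
  check.gen = neg(-5) = 5

Second demand — change propagation:
  lexer.gen: re-runs because gamma.txt -7->0; new result -2.
  merge.gen: re-runs because lexer.gen -7->-2; new result 0.
  check.gen: re-runs because merge.gen -5->0; new result 0.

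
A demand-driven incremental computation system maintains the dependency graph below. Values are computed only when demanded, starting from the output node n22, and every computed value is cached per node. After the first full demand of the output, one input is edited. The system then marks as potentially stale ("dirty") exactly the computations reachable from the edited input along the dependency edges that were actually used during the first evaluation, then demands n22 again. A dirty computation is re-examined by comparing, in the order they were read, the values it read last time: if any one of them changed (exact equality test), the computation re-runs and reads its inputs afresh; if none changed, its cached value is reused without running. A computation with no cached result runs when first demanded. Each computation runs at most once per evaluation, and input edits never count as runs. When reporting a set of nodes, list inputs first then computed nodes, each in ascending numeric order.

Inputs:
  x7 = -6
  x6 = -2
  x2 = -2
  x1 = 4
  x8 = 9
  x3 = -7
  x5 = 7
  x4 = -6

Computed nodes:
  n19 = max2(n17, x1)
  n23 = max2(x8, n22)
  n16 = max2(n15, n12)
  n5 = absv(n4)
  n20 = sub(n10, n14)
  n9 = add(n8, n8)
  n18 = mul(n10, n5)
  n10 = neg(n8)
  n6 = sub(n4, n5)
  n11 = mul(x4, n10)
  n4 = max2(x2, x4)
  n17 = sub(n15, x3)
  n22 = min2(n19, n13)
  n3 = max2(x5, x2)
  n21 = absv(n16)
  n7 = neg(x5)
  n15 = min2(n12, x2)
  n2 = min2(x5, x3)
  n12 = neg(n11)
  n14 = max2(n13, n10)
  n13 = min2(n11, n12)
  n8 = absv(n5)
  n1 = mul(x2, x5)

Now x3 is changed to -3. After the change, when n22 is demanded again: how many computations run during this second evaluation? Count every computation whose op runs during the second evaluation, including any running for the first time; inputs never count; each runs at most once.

First evaluation (everything demanded from the output):
  n4 = max2(-2, -6) = -2
  n5 = absv(-2) = 2
  n8 = absv(2) = 2
  n10 = neg(2) = -2
  n11 = mul(-6, -2) = 12
  n12 = neg(12) = -12
  n13 = min2(12, -12) = -12
  n15 = min2(-12, -2) = -12
  n17 = sub(-12, -7) = -5
  n19 = max2(-5, 4) = 4
  n22 = min2(4, -12) = -12

Propagation after the edit:
  n17: runs — x3 -7->-3; result -9.
  n19: runs — n17 -5->-9; result 4 (same value as before).
  n22: checked — values it read are unchanged (n19 unchanged, n13 unchanged); reused cached -12 without running.

Key observation: the change is absorbed at n19 — it re-runs but produces the same value, and the output's value is unchanged.

Computations that run: n17, n19 — 2 in total.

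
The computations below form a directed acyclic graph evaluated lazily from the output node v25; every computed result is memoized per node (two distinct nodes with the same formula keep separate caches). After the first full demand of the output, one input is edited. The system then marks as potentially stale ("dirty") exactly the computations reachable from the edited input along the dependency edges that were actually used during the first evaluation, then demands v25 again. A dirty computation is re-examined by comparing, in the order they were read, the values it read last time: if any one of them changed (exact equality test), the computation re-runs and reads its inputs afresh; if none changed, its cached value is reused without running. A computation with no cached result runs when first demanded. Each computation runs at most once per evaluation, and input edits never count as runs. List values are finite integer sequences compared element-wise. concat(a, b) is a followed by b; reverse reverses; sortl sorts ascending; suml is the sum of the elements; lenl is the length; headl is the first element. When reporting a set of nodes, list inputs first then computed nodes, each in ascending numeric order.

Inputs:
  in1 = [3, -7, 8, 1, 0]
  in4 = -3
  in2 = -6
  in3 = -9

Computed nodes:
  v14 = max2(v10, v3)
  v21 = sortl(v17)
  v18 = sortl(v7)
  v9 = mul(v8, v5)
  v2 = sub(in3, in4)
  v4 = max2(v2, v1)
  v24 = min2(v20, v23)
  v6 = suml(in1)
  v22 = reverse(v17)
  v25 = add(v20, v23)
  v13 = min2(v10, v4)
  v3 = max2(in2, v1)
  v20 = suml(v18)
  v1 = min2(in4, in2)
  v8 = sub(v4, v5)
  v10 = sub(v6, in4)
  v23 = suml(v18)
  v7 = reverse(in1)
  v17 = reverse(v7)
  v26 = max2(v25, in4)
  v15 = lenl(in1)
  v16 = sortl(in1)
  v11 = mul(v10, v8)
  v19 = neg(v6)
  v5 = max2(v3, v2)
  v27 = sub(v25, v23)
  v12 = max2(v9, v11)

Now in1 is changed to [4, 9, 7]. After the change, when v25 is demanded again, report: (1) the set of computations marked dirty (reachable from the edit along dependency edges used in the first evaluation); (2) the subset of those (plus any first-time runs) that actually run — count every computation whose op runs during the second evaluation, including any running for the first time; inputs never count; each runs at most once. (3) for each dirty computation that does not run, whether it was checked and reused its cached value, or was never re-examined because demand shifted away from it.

The edit dirties: v7, v18, v20, v23, v25.
5 computations run: v7, v18, v20, v23, v25.
No dirty computation escaped a run.

First demand of the output computes:
  v7 = reverse([3, -7, 8, 1, 0]) = [0, 1, 8, -7, 3]
  v18 = sortl([0, 1, 8, -7, 3]) = [-7, 0, 1, 3, 8]
  v20 = suml([-7, 0, 1, 3, 8]) = 5
  v23 = suml([-7, 0, 1, 3, 8]) = 5
  v25 = add(5, 5) = 10

After the edit, cleaning proceeds:
  v7: a read changed (in1 [3, -7, 8, 1, 0]->[4, 9, 7]) — executes, giving [7, 9, 4].
  v18: a read changed (v7 [0, 1, 8, -7, 3]->[7, 9, 4]) — executes, giving [4, 7, 9].
  v20: a read changed (v18 [-7, 0, 1, 3, 8]->[4, 7, 9]) — executes, giving 20.
  v23: a read changed (v18 [-7, 0, 1, 3, 8]->[4, 7, 9]) — executes, giving 20.
  v25: a read changed (v20 5->20; v23 5->20) — executes, giving 40.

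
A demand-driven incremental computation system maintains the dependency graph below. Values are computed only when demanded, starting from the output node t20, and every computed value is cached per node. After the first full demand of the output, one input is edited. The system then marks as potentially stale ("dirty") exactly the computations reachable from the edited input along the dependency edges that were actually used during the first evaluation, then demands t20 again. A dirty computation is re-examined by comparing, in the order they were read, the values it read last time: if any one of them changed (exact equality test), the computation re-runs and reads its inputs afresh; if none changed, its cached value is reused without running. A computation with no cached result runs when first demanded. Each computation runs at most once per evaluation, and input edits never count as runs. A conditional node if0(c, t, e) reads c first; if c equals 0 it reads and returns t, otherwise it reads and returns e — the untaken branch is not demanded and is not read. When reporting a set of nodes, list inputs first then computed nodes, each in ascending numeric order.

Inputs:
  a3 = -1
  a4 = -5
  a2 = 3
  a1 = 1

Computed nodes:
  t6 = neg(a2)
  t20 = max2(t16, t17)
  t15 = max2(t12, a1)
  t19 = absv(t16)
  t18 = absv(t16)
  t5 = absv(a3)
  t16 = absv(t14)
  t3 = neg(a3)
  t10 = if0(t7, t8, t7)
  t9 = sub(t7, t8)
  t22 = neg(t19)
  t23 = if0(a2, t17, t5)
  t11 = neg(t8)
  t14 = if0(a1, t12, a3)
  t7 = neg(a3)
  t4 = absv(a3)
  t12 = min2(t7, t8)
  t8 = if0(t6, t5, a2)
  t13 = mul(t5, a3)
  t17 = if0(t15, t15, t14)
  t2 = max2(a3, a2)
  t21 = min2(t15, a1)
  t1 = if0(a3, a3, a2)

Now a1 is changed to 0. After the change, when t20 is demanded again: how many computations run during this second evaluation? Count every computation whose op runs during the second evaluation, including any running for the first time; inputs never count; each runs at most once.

First evaluation (everything demanded from the output):
  t6 = neg(3) = -3
  t7 = neg(-1) = 1
  t8 = if0(t6=-3 -> else branch a2) = 3
  t12 = min2(1, 3) = 1
  t14 = if0(a1=1 -> else branch a3) = -1
  t15 = max2(1, 1) = 1
  t16 = absv(-1) = 1
  t17 = if0(t15=1 -> else branch t14) = -1
  t20 = max2(1, -1) = 1

Propagation after the edit:
  t14: runs — a1 1->0; result 1.
  t15: runs — a1 1->0; result 1 (same value as before).
  t16: runs — t14 -1->1; result 1 (same value as before).
  t17: runs — t14 -1->1; result 1.
  t20: runs — t17 -1->1; result 1 (same value as before).

Computations that run: t14, t15, t16, t17, t20 — 5 in total.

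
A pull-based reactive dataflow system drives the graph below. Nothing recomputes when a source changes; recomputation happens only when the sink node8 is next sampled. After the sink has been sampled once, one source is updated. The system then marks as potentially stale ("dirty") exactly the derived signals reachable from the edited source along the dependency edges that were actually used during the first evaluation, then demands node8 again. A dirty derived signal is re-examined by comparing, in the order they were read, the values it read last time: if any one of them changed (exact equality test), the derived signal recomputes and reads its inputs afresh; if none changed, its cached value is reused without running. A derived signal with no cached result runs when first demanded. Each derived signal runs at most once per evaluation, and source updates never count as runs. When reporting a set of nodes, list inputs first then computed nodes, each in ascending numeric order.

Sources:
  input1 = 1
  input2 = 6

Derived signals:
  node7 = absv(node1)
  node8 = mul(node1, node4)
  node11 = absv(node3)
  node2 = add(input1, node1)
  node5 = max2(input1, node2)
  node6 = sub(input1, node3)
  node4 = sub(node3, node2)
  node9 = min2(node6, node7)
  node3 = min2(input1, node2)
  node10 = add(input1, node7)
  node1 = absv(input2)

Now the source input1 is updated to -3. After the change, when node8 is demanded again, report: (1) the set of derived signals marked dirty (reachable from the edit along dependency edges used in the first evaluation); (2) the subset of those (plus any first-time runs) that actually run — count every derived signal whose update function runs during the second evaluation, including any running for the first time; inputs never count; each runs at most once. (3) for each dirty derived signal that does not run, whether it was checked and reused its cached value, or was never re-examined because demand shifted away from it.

Marked dirty: node2, node3, node4, node8.
Derived signals that run: node2, node3, node4 — 3 in total.
Checked but reused from cache: node8.
Key observation: the change is absorbed at node4 — it re-runs but produces the same value, and the output's value is unchanged.

First evaluation (everything demanded from the output):
  node1 = absv(6) = 6
  node2 = add(1, 6) = 7
  node3 = min2(1, 7) = 1
  node4 = sub(1, 7) = -6
  node8 = mul(6, -6) = -36

Propagation after the edit:
  node2: runs — input1 1->-3; result 3.
  node3: runs — input1 1->-3; node2 7->3; result -3.
  node4: runs — node3 1->-3; node2 7->3; result -6 (same value as before).
  node8: checked — values it read are unchanged (node1 unchanged, node4 unchanged); reused cached -36 without running.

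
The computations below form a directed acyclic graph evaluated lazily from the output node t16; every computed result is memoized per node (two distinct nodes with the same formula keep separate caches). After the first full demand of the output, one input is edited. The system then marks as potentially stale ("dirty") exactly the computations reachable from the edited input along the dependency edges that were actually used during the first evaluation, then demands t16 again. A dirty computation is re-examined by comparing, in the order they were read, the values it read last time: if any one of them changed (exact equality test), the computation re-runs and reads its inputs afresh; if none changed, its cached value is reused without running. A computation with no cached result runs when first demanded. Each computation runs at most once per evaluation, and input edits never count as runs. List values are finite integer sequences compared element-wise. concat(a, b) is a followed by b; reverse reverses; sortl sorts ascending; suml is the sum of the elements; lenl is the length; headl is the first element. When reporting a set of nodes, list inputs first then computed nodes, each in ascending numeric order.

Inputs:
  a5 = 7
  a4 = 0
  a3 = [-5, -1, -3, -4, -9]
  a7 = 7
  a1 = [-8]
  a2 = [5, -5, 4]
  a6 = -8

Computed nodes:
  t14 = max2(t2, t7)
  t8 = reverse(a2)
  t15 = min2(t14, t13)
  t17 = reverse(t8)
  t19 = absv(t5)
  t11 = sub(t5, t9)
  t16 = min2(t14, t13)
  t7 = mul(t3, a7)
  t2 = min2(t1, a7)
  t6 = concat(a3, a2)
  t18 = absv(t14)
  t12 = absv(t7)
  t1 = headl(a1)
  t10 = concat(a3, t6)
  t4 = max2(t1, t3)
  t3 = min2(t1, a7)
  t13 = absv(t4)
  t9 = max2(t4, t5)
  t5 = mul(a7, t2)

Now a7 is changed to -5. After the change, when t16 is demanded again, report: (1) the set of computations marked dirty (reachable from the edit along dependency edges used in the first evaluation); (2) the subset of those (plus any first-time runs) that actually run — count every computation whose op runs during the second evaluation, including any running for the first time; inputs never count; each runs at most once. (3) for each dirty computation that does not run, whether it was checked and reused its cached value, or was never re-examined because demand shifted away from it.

First demand of the output computes:
  t1 = headl([-8]) = -8
  t2 = min2(-8, 7) = -8
  t3 = min2(-8, 7) = -8
  t4 = max2(-8, -8) = -8
  t7 = mul(-8, 7) = -56
  t13 = absv(-8) = 8
  t14 = max2(-8, -56) = -8
  t16 = min2(-8, 8) = -8

After the edit, cleaning proceeds:
  t2: a read changed (a7 7->-5) — executes, giving -8 — identical to its old value.
  t3: a read changed (a7 7->-5) — executes, giving -8 — identical to its old value.
  t4: dirty, but its reads are unchanged (t1 unchanged, t3 unchanged); cached -8 stands.
  t7: a read changed (a7 7->-5) — executes, giving 40.
  t13: dirty, but its reads are unchanged (t4 unchanged); cached 8 stands.
  t14: a read changed (t7 -56->40) — executes, giving 40.
  t16: a read changed (t14 -8->40) — executes, giving 8.

Note where the cutoff bites: t4 is checked, finds nothing changed, and keeps its cache.

The edit dirties: t2, t3, t4, t7, t13, t14, t16.
5 computations run: t2, t3, t7, t14, t16.
Cache hits after checking: t4, t13.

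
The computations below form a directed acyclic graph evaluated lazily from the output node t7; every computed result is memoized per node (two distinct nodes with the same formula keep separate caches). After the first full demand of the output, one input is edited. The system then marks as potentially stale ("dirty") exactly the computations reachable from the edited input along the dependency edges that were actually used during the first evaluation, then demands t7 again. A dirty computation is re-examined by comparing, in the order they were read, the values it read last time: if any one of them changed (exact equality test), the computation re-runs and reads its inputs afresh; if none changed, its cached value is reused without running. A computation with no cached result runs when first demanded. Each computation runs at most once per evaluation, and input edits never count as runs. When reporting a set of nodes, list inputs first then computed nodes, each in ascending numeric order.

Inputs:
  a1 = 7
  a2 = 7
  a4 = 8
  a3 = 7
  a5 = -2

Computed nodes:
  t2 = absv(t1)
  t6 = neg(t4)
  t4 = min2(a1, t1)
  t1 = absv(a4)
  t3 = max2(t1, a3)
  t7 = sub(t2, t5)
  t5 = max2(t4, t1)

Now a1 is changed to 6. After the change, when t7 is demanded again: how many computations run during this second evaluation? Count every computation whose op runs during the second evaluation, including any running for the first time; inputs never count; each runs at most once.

2 computations run: t4, t5.
Note the absorption at t5: it re-runs yet its value is the same, leaving the output's value untouched.

First demand of the output computes:
  t1 = absv(8) = 8
  t2 = absv(8) = 8
  t4 = min2(7, 8) = 7
  t5 = max2(7, 8) = 8
  t7 = sub(8, 8) = 0

After the edit, cleaning proceeds:
  t4: a read changed (a1 7->6) — executes, giving 6.
  t5: a read changed (t4 7->6) — executes, giving 8 — identical to its old value.
  t7: dirty, but its reads are unchanged (t2 unchanged, t5 unchanged); cached 0 stands.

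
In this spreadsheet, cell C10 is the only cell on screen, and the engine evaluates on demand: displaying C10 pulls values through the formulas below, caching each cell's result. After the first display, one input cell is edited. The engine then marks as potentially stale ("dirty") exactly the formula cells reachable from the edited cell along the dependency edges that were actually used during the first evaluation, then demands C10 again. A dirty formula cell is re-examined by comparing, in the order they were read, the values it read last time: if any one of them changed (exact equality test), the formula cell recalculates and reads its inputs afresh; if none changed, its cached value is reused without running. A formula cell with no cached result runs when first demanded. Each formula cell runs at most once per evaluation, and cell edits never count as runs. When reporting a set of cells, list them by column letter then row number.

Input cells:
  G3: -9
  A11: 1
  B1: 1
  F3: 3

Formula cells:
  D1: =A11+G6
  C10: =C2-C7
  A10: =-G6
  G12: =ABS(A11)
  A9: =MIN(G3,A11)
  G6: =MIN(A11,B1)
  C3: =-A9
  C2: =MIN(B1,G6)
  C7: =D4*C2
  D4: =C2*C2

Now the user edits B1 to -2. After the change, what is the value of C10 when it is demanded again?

Initial pass — values computed on the first demand:
  G6 = MIN(1, 1) = 1
  C2 = MIN(1, 1) = 1
  D4 = 1 * 1 = 1
  C7 = 1 * 1 = 1
  C10 = 1 - 1 = 0

Second demand — change propagation:
  G6: re-runs because B1 1->-2; new result -2.
  C2: re-runs because B1 1->-2; G6 1->-2; new result -2.
  D4: re-runs because C2 1->-2; C2 1->-2; new result 4.
  C7: re-runs because D4 1->4; C2 1->-2; new result -8.
  C10: re-runs because C2 1->-2; C7 1->-8; new result 6.

C10 now evaluates to 6.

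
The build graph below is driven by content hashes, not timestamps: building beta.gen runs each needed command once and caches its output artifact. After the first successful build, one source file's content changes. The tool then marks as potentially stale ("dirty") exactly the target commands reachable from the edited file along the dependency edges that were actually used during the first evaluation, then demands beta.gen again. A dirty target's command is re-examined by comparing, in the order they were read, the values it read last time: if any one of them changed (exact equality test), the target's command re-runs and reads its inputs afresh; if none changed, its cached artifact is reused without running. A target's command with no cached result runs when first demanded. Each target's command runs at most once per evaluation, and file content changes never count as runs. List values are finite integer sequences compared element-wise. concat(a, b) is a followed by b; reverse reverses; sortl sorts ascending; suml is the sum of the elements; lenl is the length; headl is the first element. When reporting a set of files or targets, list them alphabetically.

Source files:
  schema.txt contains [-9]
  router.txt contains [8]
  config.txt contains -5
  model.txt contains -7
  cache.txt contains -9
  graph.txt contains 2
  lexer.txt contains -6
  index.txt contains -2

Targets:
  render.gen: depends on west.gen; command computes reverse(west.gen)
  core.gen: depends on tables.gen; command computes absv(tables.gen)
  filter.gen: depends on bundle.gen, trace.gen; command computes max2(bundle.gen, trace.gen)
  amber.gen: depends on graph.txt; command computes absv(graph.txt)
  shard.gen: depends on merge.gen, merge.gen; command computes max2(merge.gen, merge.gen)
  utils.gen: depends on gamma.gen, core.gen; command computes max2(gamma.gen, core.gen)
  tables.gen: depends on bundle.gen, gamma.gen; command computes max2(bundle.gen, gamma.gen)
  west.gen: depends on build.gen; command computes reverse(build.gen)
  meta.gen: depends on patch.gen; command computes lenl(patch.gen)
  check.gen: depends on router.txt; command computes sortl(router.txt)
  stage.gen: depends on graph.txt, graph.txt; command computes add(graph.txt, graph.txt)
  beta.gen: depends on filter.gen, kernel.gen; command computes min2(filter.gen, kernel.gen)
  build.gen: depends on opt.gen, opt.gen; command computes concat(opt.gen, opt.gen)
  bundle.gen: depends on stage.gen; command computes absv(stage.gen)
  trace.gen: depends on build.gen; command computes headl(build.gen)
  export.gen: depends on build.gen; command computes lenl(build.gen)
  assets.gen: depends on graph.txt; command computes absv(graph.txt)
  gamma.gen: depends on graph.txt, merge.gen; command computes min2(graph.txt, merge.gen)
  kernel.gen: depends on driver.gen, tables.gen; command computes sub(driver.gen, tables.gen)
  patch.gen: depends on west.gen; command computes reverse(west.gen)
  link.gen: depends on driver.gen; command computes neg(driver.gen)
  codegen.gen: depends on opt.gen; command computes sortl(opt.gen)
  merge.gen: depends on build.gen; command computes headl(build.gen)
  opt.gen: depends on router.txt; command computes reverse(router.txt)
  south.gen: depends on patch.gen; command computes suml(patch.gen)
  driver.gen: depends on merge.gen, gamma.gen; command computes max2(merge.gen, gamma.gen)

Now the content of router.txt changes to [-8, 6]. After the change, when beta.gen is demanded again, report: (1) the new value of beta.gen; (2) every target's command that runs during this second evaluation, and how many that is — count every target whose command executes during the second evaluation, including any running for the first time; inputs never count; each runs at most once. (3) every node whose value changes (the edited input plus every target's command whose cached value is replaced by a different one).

Initial pass — values computed on the first demand:
  opt.gen = reverse([8]) = [8]
  build.gen = concat([8], [8]) = [8, 8]
  merge.gen = headl([8, 8]) = 8
  gamma.gen = min2(2, 8) = 2
  driver.gen = max2(8, 2) = 8
  stage.gen = add(2, 2) = 4
  bundle.gen = absv(4) = 4
  tables.gen = max2(4, 2) = 4
  kernel.gen = sub(8, 4) = 4
  trace.gen = headl([8, 8]) = 8
  filter.gen = max2(4, 8) = 8
  beta.gen = min2(8, 4) = 4

Second demand — change propagation:
  opt.gen: re-runs because router.txt [8]->[-8, 6]; new result [6, -8].
  build.gen: re-runs because opt.gen [8]->[6, -8]; opt.gen [8]->[6, -8]; new result [6, -8, 6, -8].
  merge.gen: re-runs because build.gen [8, 8]->[6, -8, 6, -8]; new result 6.
  gamma.gen: re-runs because merge.gen 8->6; new result 2 (unchanged).
  driver.gen: re-runs because merge.gen 8->6; new result 6.
  tables.gen: re-examined; everything it read last time is the same (bundle.gen unchanged, gamma.gen unchanged) — cache 4 kept, no run.
  kernel.gen: re-runs because driver.gen 8->6; new result 2.
  trace.gen: re-runs because build.gen [8, 8]->[6, -8, 6, -8]; new result 6.
  filter.gen: re-runs because trace.gen 8->6; new result 6.
  beta.gen: re-runs because filter.gen 8->6; kernel.gen 4->2; new result 2.

The important point: at tables.gen every value read last time is unchanged, so the dirty flag clears without a run.

beta.gen now evaluates to 2.
Run set: beta.gen, build.gen, driver.gen, filter.gen, gamma.gen, kernel.gen, merge.gen, opt.gen, trace.gen (9 run).
Changed values: beta.gen, build.gen, driver.gen, filter.gen, kernel.gen, merge.gen, opt.gen, router.txt, trace.gen.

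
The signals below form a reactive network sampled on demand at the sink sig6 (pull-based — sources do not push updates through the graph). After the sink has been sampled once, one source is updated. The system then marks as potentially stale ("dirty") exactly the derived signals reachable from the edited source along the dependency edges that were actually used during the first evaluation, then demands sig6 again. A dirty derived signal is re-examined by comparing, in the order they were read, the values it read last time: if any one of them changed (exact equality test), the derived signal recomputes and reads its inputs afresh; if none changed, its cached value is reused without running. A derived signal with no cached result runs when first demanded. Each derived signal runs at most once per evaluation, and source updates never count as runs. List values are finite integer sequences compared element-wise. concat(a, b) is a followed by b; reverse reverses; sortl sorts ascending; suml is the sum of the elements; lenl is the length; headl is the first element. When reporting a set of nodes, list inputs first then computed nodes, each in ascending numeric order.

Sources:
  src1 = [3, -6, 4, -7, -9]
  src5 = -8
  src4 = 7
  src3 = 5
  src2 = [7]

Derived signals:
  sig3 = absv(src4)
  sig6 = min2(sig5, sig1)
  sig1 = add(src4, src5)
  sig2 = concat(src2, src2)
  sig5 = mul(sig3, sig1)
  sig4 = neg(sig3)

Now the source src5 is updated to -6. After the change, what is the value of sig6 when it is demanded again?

sig6 now evaluates to 1.

Initial pass — values computed on the first demand:
  sig1 = add(7, -8) = -1
  sig3 = absv(7) = 7
  sig5 = mul(7, -1) = -7
  sig6 = min2(-7, -1) = -7

Second demand — change propagation:
  sig1: re-runs because src5 -8->-6; new result 1.
  sig5: re-runs because sig1 -1->1; new result 7.
  sig6: re-runs because sig5 -7->7; sig1 -1->1; new result 1.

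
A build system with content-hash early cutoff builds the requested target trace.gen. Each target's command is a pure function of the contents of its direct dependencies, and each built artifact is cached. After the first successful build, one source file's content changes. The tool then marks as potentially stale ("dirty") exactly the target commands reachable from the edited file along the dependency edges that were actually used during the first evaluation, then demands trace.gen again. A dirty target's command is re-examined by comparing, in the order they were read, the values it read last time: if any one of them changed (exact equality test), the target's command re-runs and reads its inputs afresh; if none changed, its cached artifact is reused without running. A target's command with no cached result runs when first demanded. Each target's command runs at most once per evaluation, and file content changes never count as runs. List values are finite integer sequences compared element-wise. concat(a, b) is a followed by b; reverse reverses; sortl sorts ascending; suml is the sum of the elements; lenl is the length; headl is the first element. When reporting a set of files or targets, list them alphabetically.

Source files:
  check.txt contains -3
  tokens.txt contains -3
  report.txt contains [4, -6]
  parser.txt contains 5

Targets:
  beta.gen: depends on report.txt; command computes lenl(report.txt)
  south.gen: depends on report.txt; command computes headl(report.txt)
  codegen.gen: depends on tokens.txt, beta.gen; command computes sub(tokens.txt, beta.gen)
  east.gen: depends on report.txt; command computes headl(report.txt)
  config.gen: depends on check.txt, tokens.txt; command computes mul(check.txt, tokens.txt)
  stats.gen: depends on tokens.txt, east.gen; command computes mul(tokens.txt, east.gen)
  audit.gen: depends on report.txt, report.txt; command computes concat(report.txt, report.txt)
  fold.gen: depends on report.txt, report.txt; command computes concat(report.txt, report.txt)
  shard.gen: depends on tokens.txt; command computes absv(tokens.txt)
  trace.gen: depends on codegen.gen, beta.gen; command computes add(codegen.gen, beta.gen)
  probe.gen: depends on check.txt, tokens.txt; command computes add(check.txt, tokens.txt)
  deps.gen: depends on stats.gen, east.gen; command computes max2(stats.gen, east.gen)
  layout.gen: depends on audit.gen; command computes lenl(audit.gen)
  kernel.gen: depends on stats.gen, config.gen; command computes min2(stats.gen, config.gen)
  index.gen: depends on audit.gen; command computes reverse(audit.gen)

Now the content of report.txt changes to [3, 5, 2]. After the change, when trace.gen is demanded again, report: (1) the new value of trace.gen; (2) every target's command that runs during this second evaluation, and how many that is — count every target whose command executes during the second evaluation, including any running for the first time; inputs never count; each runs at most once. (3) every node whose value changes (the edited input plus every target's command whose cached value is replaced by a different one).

First evaluation (everything demanded from the output):
  beta.gen = lenl([4, -6]) = 2
  codegen.gen = sub(-3, 2) = -5
  trace.gen = add(-5, 2) = -3

Propagation after the edit:
  beta.gen: runs — report.txt [4, -6]->[3, 5, 2]; result 3.
  codegen.gen: runs — beta.gen 2->3; result -6.
  trace.gen: runs — codegen.gen -5->-6; beta.gen 2->3; result -3 (same value as before).

New value of trace.gen: -3.
Target commands that run: beta.gen, codegen.gen, trace.gen — 3 in total.
Values that change: beta.gen, codegen.gen, report.txt.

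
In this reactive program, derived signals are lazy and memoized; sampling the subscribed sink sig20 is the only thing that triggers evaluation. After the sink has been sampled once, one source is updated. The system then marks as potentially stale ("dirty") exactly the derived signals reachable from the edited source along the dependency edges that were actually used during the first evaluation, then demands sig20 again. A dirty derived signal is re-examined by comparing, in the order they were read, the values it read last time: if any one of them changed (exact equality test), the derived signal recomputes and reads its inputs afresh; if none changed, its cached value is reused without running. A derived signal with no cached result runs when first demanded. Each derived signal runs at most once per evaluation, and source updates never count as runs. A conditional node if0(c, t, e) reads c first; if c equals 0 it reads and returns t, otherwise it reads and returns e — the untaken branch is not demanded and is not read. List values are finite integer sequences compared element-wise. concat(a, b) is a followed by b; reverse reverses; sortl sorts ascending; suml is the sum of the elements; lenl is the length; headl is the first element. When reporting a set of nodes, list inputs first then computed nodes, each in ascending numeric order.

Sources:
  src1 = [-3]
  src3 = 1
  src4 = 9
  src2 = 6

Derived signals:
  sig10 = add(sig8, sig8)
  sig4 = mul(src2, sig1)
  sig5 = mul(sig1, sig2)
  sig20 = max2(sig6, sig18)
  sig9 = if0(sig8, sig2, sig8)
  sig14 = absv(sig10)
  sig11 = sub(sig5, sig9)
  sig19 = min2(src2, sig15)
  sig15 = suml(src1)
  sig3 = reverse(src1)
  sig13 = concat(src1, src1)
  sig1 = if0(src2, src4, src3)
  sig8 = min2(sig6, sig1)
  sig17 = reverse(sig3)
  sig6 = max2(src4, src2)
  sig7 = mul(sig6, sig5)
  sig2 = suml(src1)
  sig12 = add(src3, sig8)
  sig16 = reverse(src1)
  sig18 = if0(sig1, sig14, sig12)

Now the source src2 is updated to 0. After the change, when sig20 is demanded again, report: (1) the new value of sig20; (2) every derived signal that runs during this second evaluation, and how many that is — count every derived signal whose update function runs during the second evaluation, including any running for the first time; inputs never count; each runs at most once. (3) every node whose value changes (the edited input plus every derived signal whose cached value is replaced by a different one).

Demanding sig20 again yields 10.
6 derived signals run: sig1, sig6, sig8, sig12, sig18, sig20.
The nodes whose values change: src2, sig1, sig8, sig12, sig18, sig20.

First demand of the output computes:
  sig1 = if0(src2=6 -> else branch src3) = 1
  sig6 = max2(9, 6) = 9
  sig8 = min2(9, 1) = 1
  sig12 = add(1, 1) = 2
  sig18 = if0(sig1=1 -> else branch sig12) = 2
  sig20 = max2(9, 2) = 9

After the edit, cleaning proceeds:
  sig1: a read changed (src2 6->0) — executes, giving 9.
  sig6: a read changed (src2 6->0) — executes, giving 9 — identical to its old value.
  sig8: a read changed (sig1 1->9) — executes, giving 9.
  sig12: a read changed (sig8 1->9) — executes, giving 10.
  sig18: a read changed (sig1 1->9; sig12 2->10) — executes, giving 10.
  sig20: a read changed (sig18 2->10) — executes, giving 10.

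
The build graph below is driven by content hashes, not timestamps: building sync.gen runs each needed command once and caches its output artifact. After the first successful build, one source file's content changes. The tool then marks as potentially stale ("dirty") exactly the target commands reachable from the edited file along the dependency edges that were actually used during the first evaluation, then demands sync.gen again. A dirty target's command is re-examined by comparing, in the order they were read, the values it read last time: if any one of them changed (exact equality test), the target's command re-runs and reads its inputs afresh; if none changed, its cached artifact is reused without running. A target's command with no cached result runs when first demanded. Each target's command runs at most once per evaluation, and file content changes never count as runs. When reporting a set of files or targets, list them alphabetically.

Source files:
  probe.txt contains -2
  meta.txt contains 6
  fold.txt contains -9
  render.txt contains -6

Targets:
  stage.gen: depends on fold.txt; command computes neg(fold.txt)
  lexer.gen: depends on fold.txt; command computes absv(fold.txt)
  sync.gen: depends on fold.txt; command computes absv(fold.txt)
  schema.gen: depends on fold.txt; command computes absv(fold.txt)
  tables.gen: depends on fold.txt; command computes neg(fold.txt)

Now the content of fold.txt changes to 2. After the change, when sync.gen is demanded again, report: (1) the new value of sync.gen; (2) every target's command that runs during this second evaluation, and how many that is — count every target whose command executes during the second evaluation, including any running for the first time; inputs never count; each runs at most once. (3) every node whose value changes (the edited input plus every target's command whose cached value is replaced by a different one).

Initial pass — values computed on the first demand:
  sync.gen = absv(-9) = 9

Second demand — change propagation:
  sync.gen: re-runs because fold.txt -9->2; new result 2.

sync.gen now evaluates to 2.
Run set: sync.gen (1 run).
Changed values: fold.txt, sync.gen.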